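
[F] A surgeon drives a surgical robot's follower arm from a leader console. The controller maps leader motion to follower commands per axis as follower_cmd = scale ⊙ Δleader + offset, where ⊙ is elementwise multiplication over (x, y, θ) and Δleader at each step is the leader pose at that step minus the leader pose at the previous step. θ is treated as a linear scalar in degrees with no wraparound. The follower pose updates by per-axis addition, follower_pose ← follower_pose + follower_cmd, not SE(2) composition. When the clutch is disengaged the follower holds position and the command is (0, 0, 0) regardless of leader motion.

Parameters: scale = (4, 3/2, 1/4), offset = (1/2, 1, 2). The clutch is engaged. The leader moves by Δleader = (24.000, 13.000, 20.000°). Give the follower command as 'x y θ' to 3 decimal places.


96.500 20.500 7.000

axis x: 4·24.000 + 1/2 = 96.500
axis y: 3/2·13.000 + 1 = 20.500
axis θ: 1/4·20.000 + 2 = 7.000


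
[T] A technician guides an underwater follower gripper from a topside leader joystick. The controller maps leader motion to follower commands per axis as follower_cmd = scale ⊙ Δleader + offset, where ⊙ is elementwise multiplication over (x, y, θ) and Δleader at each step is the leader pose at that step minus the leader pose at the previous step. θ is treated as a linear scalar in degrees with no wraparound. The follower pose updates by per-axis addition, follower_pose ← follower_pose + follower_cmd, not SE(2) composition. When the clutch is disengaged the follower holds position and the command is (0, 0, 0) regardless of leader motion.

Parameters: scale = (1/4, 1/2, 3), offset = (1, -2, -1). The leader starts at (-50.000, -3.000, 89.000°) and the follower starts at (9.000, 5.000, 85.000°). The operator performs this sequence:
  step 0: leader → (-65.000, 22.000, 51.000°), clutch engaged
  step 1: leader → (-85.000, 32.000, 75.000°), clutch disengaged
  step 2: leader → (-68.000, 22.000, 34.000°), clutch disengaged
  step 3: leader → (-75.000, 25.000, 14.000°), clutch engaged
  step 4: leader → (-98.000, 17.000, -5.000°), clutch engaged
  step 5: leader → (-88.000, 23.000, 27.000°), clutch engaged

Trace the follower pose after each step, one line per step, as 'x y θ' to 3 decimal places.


6.250 15.500 -30.000
6.250 15.500 -30.000
6.250 15.500 -30.000
5.500 15.000 -91.000
0.750 9.000 -149.000
4.250 10.000 -54.000

step 0: Δleader=(-15.000, 25.000, -38.000°), engaged; cmd=(-2.750, 10.500, -115.000°) → follower=(6.250, 15.500, -30.000°)
step 1: Δleader=(-20.000, 10.000, 24.000°), disengaged; cmd=(0,0,0) → follower holds at (6.250, 15.500, -30.000°)
step 2: Δleader=(17.000, -10.000, -41.000°), disengaged; cmd=(0,0,0) → follower holds at (6.250, 15.500, -30.000°)
step 3: Δleader=(-7.000, 3.000, -20.000°), engaged; cmd=(-0.750, -0.500, -61.000°) → follower=(5.500, 15.000, -91.000°)
step 4: Δleader=(-23.000, -8.000, -19.000°), engaged; cmd=(-4.750, -6.000, -58.000°) → follower=(0.750, 9.000, -149.000°)
step 5: Δleader=(10.000, 6.000, 32.000°), engaged; cmd=(3.500, 1.000, 95.000°) → follower=(4.250, 10.000, -54.000°)


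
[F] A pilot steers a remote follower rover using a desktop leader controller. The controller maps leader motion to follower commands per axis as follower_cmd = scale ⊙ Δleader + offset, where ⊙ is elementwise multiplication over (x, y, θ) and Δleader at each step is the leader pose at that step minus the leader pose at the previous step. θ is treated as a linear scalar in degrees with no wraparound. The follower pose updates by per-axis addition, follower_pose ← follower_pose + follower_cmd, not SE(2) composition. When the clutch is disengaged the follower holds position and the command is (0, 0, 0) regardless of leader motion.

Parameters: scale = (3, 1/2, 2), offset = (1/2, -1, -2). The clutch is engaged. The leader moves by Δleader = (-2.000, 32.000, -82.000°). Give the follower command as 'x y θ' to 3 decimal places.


axis x: 3·-2.000 + 1/2 = -5.500
axis y: 1/2·32.000 + -1 = 15.000
axis θ: 2·-82.000 + -2 = -166.000

-5.500 15.000 -166.000


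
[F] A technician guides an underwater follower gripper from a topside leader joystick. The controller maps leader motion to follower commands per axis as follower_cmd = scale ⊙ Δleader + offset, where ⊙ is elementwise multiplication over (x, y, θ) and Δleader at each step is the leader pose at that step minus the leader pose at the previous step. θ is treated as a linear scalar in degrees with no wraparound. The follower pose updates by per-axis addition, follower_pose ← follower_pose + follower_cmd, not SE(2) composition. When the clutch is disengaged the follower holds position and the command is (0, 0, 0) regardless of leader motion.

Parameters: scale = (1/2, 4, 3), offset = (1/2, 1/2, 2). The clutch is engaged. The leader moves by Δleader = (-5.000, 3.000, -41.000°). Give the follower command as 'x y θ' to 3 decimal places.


-2.000 12.500 -121.000

axis x: 1/2·-5.000 + 1/2 = -2.000
axis y: 4·3.000 + 1/2 = 12.500
axis θ: 3·-41.000 + 2 = -121.000


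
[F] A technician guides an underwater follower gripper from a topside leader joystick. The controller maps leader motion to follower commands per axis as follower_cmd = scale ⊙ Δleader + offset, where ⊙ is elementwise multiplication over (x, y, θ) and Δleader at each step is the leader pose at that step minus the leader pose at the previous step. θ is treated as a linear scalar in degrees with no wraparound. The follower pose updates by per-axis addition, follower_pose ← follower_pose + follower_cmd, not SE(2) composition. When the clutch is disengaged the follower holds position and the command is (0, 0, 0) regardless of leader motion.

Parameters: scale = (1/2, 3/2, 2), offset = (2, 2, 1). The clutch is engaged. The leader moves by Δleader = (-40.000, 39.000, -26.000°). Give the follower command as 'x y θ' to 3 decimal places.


-18.000 60.500 -51.000

axis x: 1/2·-40.000 + 2 = -18.000
axis y: 3/2·39.000 + 2 = 60.500
axis θ: 2·-26.000 + 1 = -51.000


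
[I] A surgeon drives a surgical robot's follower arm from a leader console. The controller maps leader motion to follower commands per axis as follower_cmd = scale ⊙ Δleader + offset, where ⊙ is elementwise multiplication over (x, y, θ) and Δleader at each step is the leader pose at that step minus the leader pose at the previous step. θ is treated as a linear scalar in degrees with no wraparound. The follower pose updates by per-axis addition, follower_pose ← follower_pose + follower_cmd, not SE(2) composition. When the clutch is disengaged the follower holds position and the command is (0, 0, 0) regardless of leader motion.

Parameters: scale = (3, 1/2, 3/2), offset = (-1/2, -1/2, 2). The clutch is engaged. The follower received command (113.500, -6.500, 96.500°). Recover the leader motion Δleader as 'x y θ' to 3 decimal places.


38.000 -12.000 63.000

axis x: (113.500 − -1/2) / (3) = 38.000
axis y: (-6.500 − -1/2) / (1/2) = -12.000
axis θ: (96.500 − 2) / (3/2) = 63.000


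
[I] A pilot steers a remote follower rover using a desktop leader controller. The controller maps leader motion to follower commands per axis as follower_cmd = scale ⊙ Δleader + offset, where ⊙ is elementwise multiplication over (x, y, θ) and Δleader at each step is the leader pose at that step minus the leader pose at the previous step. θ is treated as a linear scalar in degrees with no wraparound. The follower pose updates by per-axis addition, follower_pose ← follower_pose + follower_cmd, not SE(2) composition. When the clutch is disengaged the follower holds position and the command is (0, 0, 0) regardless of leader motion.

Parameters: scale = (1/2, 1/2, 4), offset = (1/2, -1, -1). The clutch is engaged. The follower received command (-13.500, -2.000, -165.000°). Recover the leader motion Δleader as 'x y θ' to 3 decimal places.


axis x: (-13.500 − 1/2) / (1/2) = -28.000
axis y: (-2.000 − -1) / (1/2) = -2.000
axis θ: (-165.000 − -1) / (4) = -41.000

-28.000 -2.000 -41.000


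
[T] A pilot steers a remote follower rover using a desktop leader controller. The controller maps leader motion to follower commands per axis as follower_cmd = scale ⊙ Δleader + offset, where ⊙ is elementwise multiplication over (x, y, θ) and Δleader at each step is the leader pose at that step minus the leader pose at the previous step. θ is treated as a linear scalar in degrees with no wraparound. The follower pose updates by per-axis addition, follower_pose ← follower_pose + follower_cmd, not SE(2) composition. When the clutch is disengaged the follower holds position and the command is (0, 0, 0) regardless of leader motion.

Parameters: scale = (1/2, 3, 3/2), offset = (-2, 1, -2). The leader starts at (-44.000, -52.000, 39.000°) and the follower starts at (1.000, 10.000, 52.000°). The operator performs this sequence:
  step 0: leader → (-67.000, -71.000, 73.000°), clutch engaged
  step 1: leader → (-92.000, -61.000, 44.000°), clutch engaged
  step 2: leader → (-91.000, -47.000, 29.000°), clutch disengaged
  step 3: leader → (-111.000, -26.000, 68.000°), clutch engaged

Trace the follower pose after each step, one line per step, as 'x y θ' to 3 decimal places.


-12.500 -46.000 101.000
-27.000 -15.000 55.500
-27.000 -15.000 55.500
-39.000 49.000 112.000

step 0: Δleader=(-23.000, -19.000, 34.000°), engaged; cmd=(-13.500, -56.000, 49.000°) → follower=(-12.500, -46.000, 101.000°)
step 1: Δleader=(-25.000, 10.000, -29.000°), engaged; cmd=(-14.500, 31.000, -45.500°) → follower=(-27.000, -15.000, 55.500°)
step 2: Δleader=(1.000, 14.000, -15.000°), disengaged; cmd=(0,0,0) → follower holds at (-27.000, -15.000, 55.500°)
step 3: Δleader=(-20.000, 21.000, 39.000°), engaged; cmd=(-12.000, 64.000, 56.500°) → follower=(-39.000, 49.000, 112.000°)


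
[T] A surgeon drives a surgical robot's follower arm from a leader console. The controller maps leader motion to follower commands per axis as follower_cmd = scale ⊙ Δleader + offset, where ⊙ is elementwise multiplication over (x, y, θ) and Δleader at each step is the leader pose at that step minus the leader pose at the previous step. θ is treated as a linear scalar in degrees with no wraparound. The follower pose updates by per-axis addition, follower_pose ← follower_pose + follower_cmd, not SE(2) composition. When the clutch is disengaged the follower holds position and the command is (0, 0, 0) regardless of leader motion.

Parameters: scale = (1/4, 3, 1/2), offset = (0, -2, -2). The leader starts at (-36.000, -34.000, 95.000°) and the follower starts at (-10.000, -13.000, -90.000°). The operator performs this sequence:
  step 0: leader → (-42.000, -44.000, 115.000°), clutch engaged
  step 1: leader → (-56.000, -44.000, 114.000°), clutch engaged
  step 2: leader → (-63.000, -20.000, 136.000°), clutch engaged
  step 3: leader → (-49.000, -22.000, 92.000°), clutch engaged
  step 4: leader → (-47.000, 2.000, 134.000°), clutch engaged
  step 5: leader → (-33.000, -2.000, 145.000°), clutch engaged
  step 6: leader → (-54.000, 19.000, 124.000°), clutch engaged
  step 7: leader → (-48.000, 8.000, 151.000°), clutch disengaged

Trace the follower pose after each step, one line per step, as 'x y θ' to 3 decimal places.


step 0: Δleader=(-6.000, -10.000, 20.000°), engaged; cmd=(-1.500, -32.000, 8.000°) → follower=(-11.500, -45.000, -82.000°)
step 1: Δleader=(-14.000, 0.000, -1.000°), engaged; cmd=(-3.500, -2.000, -2.500°) → follower=(-15.000, -47.000, -84.500°)
step 2: Δleader=(-7.000, 24.000, 22.000°), engaged; cmd=(-1.750, 70.000, 9.000°) → follower=(-16.750, 23.000, -75.500°)
step 3: Δleader=(14.000, -2.000, -44.000°), engaged; cmd=(3.500, -8.000, -24.000°) → follower=(-13.250, 15.000, -99.500°)
step 4: Δleader=(2.000, 24.000, 42.000°), engaged; cmd=(0.500, 70.000, 19.000°) → follower=(-12.750, 85.000, -80.500°)
step 5: Δleader=(14.000, -4.000, 11.000°), engaged; cmd=(3.500, -14.000, 3.500°) → follower=(-9.250, 71.000, -77.000°)
step 6: Δleader=(-21.000, 21.000, -21.000°), engaged; cmd=(-5.250, 61.000, -12.500°) → follower=(-14.500, 132.000, -89.500°)
step 7: Δleader=(6.000, -11.000, 27.000°), disengaged; cmd=(0,0,0) → follower holds at (-14.500, 132.000, -89.500°)

-11.500 -45.000 -82.000
-15.000 -47.000 -84.500
-16.750 23.000 -75.500
-13.250 15.000 -99.500
-12.750 85.000 -80.500
-9.250 71.000 -77.000
-14.500 132.000 -89.500
-14.500 132.000 -89.500


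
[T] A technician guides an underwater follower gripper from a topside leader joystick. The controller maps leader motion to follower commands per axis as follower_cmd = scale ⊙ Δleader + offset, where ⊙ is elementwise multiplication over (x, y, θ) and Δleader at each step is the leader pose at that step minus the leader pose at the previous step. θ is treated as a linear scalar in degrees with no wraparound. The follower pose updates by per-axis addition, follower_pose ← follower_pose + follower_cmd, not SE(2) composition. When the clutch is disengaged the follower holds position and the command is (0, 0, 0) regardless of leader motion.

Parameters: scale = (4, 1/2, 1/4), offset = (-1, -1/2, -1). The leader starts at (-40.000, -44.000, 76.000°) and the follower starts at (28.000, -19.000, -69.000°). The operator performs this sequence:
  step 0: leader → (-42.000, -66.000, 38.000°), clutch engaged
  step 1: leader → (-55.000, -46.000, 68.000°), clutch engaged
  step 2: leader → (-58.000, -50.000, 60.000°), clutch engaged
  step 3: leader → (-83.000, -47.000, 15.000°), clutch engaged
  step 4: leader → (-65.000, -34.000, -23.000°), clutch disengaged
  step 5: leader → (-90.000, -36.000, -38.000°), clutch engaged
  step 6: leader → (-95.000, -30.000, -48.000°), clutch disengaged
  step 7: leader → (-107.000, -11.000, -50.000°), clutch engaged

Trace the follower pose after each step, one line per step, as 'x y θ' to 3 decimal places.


19.000 -30.500 -79.500
-34.000 -21.000 -73.000
-47.000 -23.500 -76.000
-148.000 -22.500 -88.250
-148.000 -22.500 -88.250
-249.000 -24.000 -93.000
-249.000 -24.000 -93.000
-298.000 -15.000 -94.500

step 0: Δleader=(-2.000, -22.000, -38.000°), engaged; cmd=(-9.000, -11.500, -10.500°) → follower=(19.000, -30.500, -79.500°)
step 1: Δleader=(-13.000, 20.000, 30.000°), engaged; cmd=(-53.000, 9.500, 6.500°) → follower=(-34.000, -21.000, -73.000°)
step 2: Δleader=(-3.000, -4.000, -8.000°), engaged; cmd=(-13.000, -2.500, -3.000°) → follower=(-47.000, -23.500, -76.000°)
step 3: Δleader=(-25.000, 3.000, -45.000°), engaged; cmd=(-101.000, 1.000, -12.250°) → follower=(-148.000, -22.500, -88.250°)
step 4: Δleader=(18.000, 13.000, -38.000°), disengaged; cmd=(0,0,0) → follower holds at (-148.000, -22.500, -88.250°)
step 5: Δleader=(-25.000, -2.000, -15.000°), engaged; cmd=(-101.000, -1.500, -4.750°) → follower=(-249.000, -24.000, -93.000°)
step 6: Δleader=(-5.000, 6.000, -10.000°), disengaged; cmd=(0,0,0) → follower holds at (-249.000, -24.000, -93.000°)
step 7: Δleader=(-12.000, 19.000, -2.000°), engaged; cmd=(-49.000, 9.000, -1.500°) → follower=(-298.000, -15.000, -94.500°)


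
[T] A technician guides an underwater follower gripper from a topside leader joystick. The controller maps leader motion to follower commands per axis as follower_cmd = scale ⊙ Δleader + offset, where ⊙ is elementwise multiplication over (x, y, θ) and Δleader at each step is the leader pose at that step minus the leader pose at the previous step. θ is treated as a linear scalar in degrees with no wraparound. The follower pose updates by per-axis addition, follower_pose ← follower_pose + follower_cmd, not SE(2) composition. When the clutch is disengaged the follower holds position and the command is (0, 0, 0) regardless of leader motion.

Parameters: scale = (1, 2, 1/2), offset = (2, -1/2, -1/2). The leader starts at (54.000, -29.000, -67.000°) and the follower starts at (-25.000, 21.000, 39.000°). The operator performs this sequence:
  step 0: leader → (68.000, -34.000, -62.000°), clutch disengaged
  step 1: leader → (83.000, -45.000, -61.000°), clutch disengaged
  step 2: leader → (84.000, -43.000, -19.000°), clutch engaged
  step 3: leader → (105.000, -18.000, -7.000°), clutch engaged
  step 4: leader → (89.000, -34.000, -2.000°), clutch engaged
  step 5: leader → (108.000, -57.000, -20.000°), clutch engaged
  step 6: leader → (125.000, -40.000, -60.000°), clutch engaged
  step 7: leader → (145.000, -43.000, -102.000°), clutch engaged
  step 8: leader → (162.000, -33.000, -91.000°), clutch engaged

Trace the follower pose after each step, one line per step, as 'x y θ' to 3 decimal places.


-25.000 21.000 39.000
-25.000 21.000 39.000
-22.000 24.500 59.500
1.000 74.000 65.000
-13.000 41.500 67.000
8.000 -5.000 57.500
27.000 28.500 37.000
49.000 22.000 15.500
68.000 41.500 20.500

step 0: Δleader=(14.000, -5.000, 5.000°), disengaged; cmd=(0,0,0) → follower holds at (-25.000, 21.000, 39.000°)
step 1: Δleader=(15.000, -11.000, 1.000°), disengaged; cmd=(0,0,0) → follower holds at (-25.000, 21.000, 39.000°)
step 2: Δleader=(1.000, 2.000, 42.000°), engaged; cmd=(3.000, 3.500, 20.500°) → follower=(-22.000, 24.500, 59.500°)
step 3: Δleader=(21.000, 25.000, 12.000°), engaged; cmd=(23.000, 49.500, 5.500°) → follower=(1.000, 74.000, 65.000°)
step 4: Δleader=(-16.000, -16.000, 5.000°), engaged; cmd=(-14.000, -32.500, 2.000°) → follower=(-13.000, 41.500, 67.000°)
step 5: Δleader=(19.000, -23.000, -18.000°), engaged; cmd=(21.000, -46.500, -9.500°) → follower=(8.000, -5.000, 57.500°)
step 6: Δleader=(17.000, 17.000, -40.000°), engaged; cmd=(19.000, 33.500, -20.500°) → follower=(27.000, 28.500, 37.000°)
step 7: Δleader=(20.000, -3.000, -42.000°), engaged; cmd=(22.000, -6.500, -21.500°) → follower=(49.000, 22.000, 15.500°)
step 8: Δleader=(17.000, 10.000, 11.000°), engaged; cmd=(19.000, 19.500, 5.000°) → follower=(68.000, 41.500, 20.500°)


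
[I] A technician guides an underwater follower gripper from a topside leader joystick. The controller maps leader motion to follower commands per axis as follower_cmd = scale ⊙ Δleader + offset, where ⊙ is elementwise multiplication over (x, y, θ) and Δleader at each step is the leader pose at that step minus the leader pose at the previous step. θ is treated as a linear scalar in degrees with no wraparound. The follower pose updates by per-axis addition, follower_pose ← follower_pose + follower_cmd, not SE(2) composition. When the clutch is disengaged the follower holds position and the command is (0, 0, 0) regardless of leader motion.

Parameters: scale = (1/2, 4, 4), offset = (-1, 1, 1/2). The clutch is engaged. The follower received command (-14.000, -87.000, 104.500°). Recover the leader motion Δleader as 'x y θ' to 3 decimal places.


-26.000 -22.000 26.000

axis x: (-14.000 − -1) / (1/2) = -26.000
axis y: (-87.000 − 1) / (4) = -22.000
axis θ: (104.500 − 1/2) / (4) = 26.000


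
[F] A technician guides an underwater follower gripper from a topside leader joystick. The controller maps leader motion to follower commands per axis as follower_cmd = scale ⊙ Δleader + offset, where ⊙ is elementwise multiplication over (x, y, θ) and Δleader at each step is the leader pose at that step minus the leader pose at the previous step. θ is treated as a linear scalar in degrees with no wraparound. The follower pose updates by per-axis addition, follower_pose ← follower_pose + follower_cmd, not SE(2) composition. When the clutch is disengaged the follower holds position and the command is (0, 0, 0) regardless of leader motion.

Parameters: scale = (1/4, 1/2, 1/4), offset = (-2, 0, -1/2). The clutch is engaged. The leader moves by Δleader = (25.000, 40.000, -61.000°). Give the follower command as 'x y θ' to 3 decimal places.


axis x: 1/4·25.000 + -2 = 4.250
axis y: 1/2·40.000 + 0 = 20.000
axis θ: 1/4·-61.000 + -1/2 = -15.750

4.250 20.000 -15.750


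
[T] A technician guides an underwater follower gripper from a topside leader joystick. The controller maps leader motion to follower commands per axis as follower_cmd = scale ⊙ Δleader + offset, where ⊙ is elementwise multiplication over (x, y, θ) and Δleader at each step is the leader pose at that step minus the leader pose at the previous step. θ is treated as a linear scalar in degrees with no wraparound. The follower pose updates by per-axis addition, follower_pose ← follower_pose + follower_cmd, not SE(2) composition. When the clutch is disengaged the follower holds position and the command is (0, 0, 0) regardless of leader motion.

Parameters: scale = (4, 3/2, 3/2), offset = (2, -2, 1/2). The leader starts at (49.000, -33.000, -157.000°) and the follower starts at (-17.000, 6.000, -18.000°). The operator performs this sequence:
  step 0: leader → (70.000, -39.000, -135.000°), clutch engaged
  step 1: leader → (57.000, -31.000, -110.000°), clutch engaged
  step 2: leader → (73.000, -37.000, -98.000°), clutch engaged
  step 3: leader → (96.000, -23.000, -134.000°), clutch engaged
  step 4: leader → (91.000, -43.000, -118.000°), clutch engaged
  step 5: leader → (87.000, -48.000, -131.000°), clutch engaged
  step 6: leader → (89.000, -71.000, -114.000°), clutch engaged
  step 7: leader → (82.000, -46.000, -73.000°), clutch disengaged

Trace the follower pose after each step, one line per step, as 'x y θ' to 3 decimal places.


step 0: Δleader=(21.000, -6.000, 22.000°), engaged; cmd=(86.000, -11.000, 33.500°) → follower=(69.000, -5.000, 15.500°)
step 1: Δleader=(-13.000, 8.000, 25.000°), engaged; cmd=(-50.000, 10.000, 38.000°) → follower=(19.000, 5.000, 53.500°)
step 2: Δleader=(16.000, -6.000, 12.000°), engaged; cmd=(66.000, -11.000, 18.500°) → follower=(85.000, -6.000, 72.000°)
step 3: Δleader=(23.000, 14.000, -36.000°), engaged; cmd=(94.000, 19.000, -53.500°) → follower=(179.000, 13.000, 18.500°)
step 4: Δleader=(-5.000, -20.000, 16.000°), engaged; cmd=(-18.000, -32.000, 24.500°) → follower=(161.000, -19.000, 43.000°)
step 5: Δleader=(-4.000, -5.000, -13.000°), engaged; cmd=(-14.000, -9.500, -19.000°) → follower=(147.000, -28.500, 24.000°)
step 6: Δleader=(2.000, -23.000, 17.000°), engaged; cmd=(10.000, -36.500, 26.000°) → follower=(157.000, -65.000, 50.000°)
step 7: Δleader=(-7.000, 25.000, 41.000°), disengaged; cmd=(0,0,0) → follower holds at (157.000, -65.000, 50.000°)

69.000 -5.000 15.500
19.000 5.000 53.500
85.000 -6.000 72.000
179.000 13.000 18.500
161.000 -19.000 43.000
147.000 -28.500 24.000
157.000 -65.000 50.000
157.000 -65.000 50.000


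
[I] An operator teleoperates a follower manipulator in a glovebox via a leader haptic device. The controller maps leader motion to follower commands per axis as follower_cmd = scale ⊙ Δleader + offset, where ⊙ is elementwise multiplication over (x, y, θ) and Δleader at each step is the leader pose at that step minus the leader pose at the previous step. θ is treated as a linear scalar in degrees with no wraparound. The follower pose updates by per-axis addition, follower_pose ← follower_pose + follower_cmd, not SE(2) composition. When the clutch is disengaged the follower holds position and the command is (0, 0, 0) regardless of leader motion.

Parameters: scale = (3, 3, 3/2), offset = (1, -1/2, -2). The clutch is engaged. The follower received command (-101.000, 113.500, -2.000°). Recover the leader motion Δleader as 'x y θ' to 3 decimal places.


axis x: (-101.000 − 1) / (3) = -34.000
axis y: (113.500 − -1/2) / (3) = 38.000
axis θ: (-2.000 − -2) / (3/2) = 0.000

-34.000 38.000 0.000


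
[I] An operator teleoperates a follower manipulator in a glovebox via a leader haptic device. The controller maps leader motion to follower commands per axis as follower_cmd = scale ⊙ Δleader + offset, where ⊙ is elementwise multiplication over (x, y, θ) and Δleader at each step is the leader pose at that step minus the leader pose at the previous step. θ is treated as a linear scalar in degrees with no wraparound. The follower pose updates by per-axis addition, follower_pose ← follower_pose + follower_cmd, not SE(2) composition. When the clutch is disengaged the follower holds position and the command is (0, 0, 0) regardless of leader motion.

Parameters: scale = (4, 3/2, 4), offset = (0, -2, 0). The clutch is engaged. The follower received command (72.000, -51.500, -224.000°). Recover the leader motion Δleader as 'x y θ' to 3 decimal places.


18.000 -33.000 -56.000

axis x: (72.000 − 0) / (4) = 18.000
axis y: (-51.500 − -2) / (3/2) = -33.000
axis θ: (-224.000 − 0) / (4) = -56.000


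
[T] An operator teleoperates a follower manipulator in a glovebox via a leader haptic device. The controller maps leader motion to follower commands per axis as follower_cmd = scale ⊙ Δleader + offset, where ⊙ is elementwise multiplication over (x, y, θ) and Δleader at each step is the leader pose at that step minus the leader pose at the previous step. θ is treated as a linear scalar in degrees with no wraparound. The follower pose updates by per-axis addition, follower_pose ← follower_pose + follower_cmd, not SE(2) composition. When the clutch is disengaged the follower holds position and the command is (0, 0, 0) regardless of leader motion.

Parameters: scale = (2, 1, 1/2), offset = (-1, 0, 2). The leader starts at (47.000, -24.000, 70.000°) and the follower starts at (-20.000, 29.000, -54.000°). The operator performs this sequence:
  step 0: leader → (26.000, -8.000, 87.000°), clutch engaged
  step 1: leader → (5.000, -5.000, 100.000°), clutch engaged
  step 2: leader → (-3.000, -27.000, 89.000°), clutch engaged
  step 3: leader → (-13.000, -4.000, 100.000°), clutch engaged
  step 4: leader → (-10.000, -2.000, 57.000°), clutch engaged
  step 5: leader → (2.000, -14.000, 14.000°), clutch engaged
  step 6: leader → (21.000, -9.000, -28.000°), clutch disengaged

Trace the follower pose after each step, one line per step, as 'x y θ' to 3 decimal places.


-63.000 45.000 -43.500
-106.000 48.000 -35.000
-123.000 26.000 -38.500
-144.000 49.000 -31.000
-139.000 51.000 -50.500
-116.000 39.000 -70.000
-116.000 39.000 -70.000

step 0: Δleader=(-21.000, 16.000, 17.000°), engaged; cmd=(-43.000, 16.000, 10.500°) → follower=(-63.000, 45.000, -43.500°)
step 1: Δleader=(-21.000, 3.000, 13.000°), engaged; cmd=(-43.000, 3.000, 8.500°) → follower=(-106.000, 48.000, -35.000°)
step 2: Δleader=(-8.000, -22.000, -11.000°), engaged; cmd=(-17.000, -22.000, -3.500°) → follower=(-123.000, 26.000, -38.500°)
step 3: Δleader=(-10.000, 23.000, 11.000°), engaged; cmd=(-21.000, 23.000, 7.500°) → follower=(-144.000, 49.000, -31.000°)
step 4: Δleader=(3.000, 2.000, -43.000°), engaged; cmd=(5.000, 2.000, -19.500°) → follower=(-139.000, 51.000, -50.500°)
step 5: Δleader=(12.000, -12.000, -43.000°), engaged; cmd=(23.000, -12.000, -19.500°) → follower=(-116.000, 39.000, -70.000°)
step 6: Δleader=(19.000, 5.000, -42.000°), disengaged; cmd=(0,0,0) → follower holds at (-116.000, 39.000, -70.000°)


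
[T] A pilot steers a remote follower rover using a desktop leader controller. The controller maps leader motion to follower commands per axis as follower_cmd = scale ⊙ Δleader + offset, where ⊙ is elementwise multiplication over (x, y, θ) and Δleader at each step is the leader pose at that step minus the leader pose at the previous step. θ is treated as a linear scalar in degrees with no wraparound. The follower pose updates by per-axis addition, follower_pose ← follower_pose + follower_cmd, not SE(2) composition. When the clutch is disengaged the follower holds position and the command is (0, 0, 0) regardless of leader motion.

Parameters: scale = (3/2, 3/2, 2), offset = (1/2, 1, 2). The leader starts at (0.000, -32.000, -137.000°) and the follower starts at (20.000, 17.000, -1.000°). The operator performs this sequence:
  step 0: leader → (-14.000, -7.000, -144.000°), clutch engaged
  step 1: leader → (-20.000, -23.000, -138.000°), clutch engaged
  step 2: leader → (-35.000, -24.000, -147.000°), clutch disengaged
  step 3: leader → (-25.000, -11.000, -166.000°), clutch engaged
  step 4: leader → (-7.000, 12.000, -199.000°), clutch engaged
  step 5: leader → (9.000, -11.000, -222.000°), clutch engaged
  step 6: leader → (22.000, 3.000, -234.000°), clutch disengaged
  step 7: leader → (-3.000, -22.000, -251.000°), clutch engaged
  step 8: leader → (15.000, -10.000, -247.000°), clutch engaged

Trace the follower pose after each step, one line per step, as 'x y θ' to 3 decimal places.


step 0: Δleader=(-14.000, 25.000, -7.000°), engaged; cmd=(-20.500, 38.500, -12.000°) → follower=(-0.500, 55.500, -13.000°)
step 1: Δleader=(-6.000, -16.000, 6.000°), engaged; cmd=(-8.500, -23.000, 14.000°) → follower=(-9.000, 32.500, 1.000°)
step 2: Δleader=(-15.000, -1.000, -9.000°), disengaged; cmd=(0,0,0) → follower holds at (-9.000, 32.500, 1.000°)
step 3: Δleader=(10.000, 13.000, -19.000°), engaged; cmd=(15.500, 20.500, -36.000°) → follower=(6.500, 53.000, -35.000°)
step 4: Δleader=(18.000, 23.000, -33.000°), engaged; cmd=(27.500, 35.500, -64.000°) → follower=(34.000, 88.500, -99.000°)
step 5: Δleader=(16.000, -23.000, -23.000°), engaged; cmd=(24.500, -33.500, -44.000°) → follower=(58.500, 55.000, -143.000°)
step 6: Δleader=(13.000, 14.000, -12.000°), disengaged; cmd=(0,0,0) → follower holds at (58.500, 55.000, -143.000°)
step 7: Δleader=(-25.000, -25.000, -17.000°), engaged; cmd=(-37.000, -36.500, -32.000°) → follower=(21.500, 18.500, -175.000°)
step 8: Δleader=(18.000, 12.000, 4.000°), engaged; cmd=(27.500, 19.000, 10.000°) → follower=(49.000, 37.500, -165.000°)

-0.500 55.500 -13.000
-9.000 32.500 1.000
-9.000 32.500 1.000
6.500 53.000 -35.000
34.000 88.500 -99.000
58.500 55.000 -143.000
58.500 55.000 -143.000
21.500 18.500 -175.000
49.000 37.500 -165.000


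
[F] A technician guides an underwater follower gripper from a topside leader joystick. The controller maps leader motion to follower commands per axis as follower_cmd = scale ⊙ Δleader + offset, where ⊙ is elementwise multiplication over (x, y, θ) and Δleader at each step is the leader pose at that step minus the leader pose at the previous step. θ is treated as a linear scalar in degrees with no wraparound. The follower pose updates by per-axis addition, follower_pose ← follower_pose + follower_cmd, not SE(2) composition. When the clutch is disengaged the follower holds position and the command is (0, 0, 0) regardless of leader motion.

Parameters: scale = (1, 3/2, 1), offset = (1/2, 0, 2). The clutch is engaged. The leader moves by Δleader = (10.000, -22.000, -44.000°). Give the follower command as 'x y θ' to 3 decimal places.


axis x: 1·10.000 + 1/2 = 10.500
axis y: 3/2·-22.000 + 0 = -33.000
axis θ: 1·-44.000 + 2 = -42.000

10.500 -33.000 -42.000


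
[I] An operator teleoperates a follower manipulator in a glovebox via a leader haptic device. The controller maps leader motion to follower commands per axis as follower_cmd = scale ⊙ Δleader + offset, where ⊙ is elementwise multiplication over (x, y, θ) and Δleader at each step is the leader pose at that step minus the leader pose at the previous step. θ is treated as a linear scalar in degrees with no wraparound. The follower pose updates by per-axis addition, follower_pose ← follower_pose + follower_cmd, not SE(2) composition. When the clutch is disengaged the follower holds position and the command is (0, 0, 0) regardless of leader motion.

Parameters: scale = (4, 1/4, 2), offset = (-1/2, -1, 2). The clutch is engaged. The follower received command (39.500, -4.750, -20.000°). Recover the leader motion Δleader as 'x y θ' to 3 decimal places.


10.000 -15.000 -11.000

axis x: (39.500 − -1/2) / (4) = 10.000
axis y: (-4.750 − -1) / (1/4) = -15.000
axis θ: (-20.000 − 2) / (2) = -11.000


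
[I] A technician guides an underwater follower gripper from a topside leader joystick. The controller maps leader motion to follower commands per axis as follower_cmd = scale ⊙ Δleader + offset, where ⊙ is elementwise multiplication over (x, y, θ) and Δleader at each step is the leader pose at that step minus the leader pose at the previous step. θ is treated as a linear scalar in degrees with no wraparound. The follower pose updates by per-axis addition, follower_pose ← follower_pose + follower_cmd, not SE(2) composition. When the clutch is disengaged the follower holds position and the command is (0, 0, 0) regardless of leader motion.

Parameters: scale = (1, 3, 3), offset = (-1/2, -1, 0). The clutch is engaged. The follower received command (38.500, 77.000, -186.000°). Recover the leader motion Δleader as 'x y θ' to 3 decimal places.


axis x: (38.500 − -1/2) / (1) = 39.000
axis y: (77.000 − -1) / (3) = 26.000
axis θ: (-186.000 − 0) / (3) = -62.000

39.000 26.000 -62.000


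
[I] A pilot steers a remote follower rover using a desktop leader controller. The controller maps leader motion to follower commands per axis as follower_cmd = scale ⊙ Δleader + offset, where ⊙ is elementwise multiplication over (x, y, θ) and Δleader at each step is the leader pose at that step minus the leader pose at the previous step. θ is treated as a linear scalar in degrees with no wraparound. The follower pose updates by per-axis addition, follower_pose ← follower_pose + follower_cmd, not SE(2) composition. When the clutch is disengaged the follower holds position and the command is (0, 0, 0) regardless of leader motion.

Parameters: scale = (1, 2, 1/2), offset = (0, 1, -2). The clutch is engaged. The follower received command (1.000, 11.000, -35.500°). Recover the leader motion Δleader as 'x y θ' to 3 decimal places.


1.000 5.000 -67.000

axis x: (1.000 − 0) / (1) = 1.000
axis y: (11.000 − 1) / (2) = 5.000
axis θ: (-35.500 − -2) / (1/2) = -67.000


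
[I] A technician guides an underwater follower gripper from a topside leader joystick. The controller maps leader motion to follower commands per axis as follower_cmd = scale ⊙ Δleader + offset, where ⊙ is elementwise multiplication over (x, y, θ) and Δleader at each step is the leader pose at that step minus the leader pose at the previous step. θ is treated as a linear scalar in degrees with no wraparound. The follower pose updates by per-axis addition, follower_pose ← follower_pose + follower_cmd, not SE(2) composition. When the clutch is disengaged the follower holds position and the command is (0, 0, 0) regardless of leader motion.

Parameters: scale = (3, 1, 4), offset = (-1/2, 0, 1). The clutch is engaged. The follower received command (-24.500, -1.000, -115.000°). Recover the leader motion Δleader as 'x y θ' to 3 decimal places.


-8.000 -1.000 -29.000

axis x: (-24.500 − -1/2) / (3) = -8.000
axis y: (-1.000 − 0) / (1) = -1.000
axis θ: (-115.000 − 1) / (4) = -29.000


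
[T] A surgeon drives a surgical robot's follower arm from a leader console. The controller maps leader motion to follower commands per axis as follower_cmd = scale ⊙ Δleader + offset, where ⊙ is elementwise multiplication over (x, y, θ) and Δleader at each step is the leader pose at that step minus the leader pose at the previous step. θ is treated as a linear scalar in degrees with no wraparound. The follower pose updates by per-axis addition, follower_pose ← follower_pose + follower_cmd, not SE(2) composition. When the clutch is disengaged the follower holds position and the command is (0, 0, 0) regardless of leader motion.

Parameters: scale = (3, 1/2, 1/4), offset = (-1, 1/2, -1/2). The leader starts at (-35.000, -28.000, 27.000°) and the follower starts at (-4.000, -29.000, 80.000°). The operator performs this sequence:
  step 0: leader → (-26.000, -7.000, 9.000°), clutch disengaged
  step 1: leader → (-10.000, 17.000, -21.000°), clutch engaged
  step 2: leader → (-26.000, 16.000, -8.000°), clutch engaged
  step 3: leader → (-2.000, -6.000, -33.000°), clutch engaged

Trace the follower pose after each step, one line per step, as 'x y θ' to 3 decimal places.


-4.000 -29.000 80.000
43.000 -16.500 72.000
-6.000 -16.500 74.750
65.000 -27.000 68.000

step 0: Δleader=(9.000, 21.000, -18.000°), disengaged; cmd=(0,0,0) → follower holds at (-4.000, -29.000, 80.000°)
step 1: Δleader=(16.000, 24.000, -30.000°), engaged; cmd=(47.000, 12.500, -8.000°) → follower=(43.000, -16.500, 72.000°)
step 2: Δleader=(-16.000, -1.000, 13.000°), engaged; cmd=(-49.000, 0.000, 2.750°) → follower=(-6.000, -16.500, 74.750°)
step 3: Δleader=(24.000, -22.000, -25.000°), engaged; cmd=(71.000, -10.500, -6.750°) → follower=(65.000, -27.000, 68.000°)


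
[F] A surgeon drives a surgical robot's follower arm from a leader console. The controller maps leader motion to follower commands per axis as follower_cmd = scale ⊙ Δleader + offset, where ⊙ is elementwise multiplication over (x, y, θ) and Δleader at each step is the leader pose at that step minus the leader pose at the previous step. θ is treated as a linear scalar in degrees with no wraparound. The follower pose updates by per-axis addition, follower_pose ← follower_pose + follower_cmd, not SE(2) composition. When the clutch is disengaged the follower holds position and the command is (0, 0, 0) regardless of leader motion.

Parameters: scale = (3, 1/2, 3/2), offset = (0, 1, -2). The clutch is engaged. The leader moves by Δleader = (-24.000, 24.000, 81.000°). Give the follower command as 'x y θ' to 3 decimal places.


axis x: 3·-24.000 + 0 = -72.000
axis y: 1/2·24.000 + 1 = 13.000
axis θ: 3/2·81.000 + -2 = 119.500

-72.000 13.000 119.500


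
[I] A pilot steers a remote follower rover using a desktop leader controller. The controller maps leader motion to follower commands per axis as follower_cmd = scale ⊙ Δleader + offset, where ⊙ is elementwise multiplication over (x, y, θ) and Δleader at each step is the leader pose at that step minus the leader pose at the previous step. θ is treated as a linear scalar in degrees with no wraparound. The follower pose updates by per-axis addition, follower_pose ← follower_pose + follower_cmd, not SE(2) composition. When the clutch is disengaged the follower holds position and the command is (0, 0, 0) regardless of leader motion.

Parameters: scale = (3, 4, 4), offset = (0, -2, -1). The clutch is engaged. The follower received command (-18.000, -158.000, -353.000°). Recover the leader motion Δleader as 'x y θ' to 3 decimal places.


-6.000 -39.000 -88.000

axis x: (-18.000 − 0) / (3) = -6.000
axis y: (-158.000 − -2) / (4) = -39.000
axis θ: (-353.000 − -1) / (4) = -88.000


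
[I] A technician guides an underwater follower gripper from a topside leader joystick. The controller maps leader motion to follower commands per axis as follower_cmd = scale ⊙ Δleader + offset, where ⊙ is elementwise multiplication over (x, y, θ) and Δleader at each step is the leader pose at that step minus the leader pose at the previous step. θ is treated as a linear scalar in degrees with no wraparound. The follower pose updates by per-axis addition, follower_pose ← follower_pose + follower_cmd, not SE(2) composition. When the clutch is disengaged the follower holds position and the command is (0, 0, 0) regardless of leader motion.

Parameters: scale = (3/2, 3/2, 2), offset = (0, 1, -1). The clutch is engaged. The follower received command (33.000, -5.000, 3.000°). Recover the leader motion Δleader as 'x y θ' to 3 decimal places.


22.000 -4.000 2.000

axis x: (33.000 − 0) / (3/2) = 22.000
axis y: (-5.000 − 1) / (3/2) = -4.000
axis θ: (3.000 − -1) / (2) = 2.000


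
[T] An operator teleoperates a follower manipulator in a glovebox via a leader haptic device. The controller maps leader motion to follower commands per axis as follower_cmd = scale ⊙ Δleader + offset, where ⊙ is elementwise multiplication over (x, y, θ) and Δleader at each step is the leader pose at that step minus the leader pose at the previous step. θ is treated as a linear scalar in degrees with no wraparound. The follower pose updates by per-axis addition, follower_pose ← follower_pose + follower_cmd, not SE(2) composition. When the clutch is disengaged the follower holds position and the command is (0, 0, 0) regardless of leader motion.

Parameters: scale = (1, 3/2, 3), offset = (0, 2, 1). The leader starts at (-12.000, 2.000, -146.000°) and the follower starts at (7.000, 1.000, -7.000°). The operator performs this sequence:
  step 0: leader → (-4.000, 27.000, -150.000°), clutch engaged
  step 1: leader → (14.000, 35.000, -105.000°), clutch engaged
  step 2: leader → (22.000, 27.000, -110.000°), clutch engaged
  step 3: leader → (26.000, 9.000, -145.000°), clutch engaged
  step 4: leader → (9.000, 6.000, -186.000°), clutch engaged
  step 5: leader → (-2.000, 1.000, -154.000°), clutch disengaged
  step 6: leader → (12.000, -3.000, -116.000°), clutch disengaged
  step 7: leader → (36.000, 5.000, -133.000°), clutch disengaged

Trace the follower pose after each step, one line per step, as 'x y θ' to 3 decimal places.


15.000 40.500 -18.000
33.000 54.500 118.000
41.000 44.500 104.000
45.000 19.500 0.000
28.000 17.000 -122.000
28.000 17.000 -122.000
28.000 17.000 -122.000
28.000 17.000 -122.000

step 0: Δleader=(8.000, 25.000, -4.000°), engaged; cmd=(8.000, 39.500, -11.000°) → follower=(15.000, 40.500, -18.000°)
step 1: Δleader=(18.000, 8.000, 45.000°), engaged; cmd=(18.000, 14.000, 136.000°) → follower=(33.000, 54.500, 118.000°)
step 2: Δleader=(8.000, -8.000, -5.000°), engaged; cmd=(8.000, -10.000, -14.000°) → follower=(41.000, 44.500, 104.000°)
step 3: Δleader=(4.000, -18.000, -35.000°), engaged; cmd=(4.000, -25.000, -104.000°) → follower=(45.000, 19.500, 0.000°)
step 4: Δleader=(-17.000, -3.000, -41.000°), engaged; cmd=(-17.000, -2.500, -122.000°) → follower=(28.000, 17.000, -122.000°)
step 5: Δleader=(-11.000, -5.000, 32.000°), disengaged; cmd=(0,0,0) → follower holds at (28.000, 17.000, -122.000°)
step 6: Δleader=(14.000, -4.000, 38.000°), disengaged; cmd=(0,0,0) → follower holds at (28.000, 17.000, -122.000°)
step 7: Δleader=(24.000, 8.000, -17.000°), disengaged; cmd=(0,0,0) → follower holds at (28.000, 17.000, -122.000°)
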